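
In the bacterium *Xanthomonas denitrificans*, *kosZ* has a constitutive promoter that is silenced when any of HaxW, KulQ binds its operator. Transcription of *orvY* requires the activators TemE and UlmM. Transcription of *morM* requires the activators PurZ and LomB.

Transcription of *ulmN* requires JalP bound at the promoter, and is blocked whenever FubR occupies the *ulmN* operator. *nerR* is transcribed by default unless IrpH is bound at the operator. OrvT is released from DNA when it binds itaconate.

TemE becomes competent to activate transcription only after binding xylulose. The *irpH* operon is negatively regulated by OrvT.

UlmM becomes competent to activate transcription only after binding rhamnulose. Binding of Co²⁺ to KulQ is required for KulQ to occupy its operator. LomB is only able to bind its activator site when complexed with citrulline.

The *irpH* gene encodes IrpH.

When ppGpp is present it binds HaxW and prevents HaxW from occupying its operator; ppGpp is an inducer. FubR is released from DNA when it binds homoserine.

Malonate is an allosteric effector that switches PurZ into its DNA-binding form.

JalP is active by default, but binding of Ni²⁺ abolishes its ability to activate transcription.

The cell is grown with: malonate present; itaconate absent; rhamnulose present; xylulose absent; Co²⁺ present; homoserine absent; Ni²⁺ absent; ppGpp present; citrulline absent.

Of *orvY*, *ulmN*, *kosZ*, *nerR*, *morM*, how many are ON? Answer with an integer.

1

Xylulose is absent, so TemE is inactive.
Rhamnulose is present, so UlmM is active.
Required activator TemE is absent, so *orvY* is not transcribed.
→ *orvY* is OFF.
Ni²⁺ is absent, so JalP is active.
Homoserine is absent, so FubR is active.
With repressor FubR bound, *ulmN* is not transcribed.
→ *ulmN* is OFF.
ppGpp is present, so HaxW is inactive.
Co²⁺ is present, so KulQ is active.
With repressor KulQ bound, *kosZ* is not transcribed.
→ *kosZ* is OFF.
Itaconate is absent, so OrvT is active.
With repressor OrvT bound, *irpH* is not transcribed.
So IrpH is not produced.
With no repressor bound, *nerR* is transcribed.
→ *nerR* is ON.
Malonate is present, so PurZ is active.
Citrulline is absent, so LomB is inactive.
Required activator LomB is absent, so *morM* is not transcribed.
→ *morM* is OFF.
1 of the 5 genes is transcribed.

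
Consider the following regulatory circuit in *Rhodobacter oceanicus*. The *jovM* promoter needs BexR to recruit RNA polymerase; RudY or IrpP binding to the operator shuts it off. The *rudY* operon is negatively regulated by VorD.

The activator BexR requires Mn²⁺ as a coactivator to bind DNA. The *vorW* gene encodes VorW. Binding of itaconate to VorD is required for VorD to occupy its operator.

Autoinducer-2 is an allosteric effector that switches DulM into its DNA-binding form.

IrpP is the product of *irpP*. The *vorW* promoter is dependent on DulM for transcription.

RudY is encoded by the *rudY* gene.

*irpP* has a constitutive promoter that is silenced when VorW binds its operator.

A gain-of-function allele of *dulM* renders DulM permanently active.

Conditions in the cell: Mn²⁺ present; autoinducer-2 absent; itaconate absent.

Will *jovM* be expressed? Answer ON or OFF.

OFF

Itaconate is absent, so VorD is inactive.
With no repressor bound, *rudY* is transcribed.
So RudY is produced and active.
DulM is constitutively active in this strain.
No repressor is bound and DulM is active, so *vorW* is transcribed.
So VorW is produced and active.
With repressor VorW bound, *irpP* is not transcribed.
So IrpP is not produced.
Mn²⁺ is present, so BexR is active.
With repressor RudY bound, *jovM* is not transcribed.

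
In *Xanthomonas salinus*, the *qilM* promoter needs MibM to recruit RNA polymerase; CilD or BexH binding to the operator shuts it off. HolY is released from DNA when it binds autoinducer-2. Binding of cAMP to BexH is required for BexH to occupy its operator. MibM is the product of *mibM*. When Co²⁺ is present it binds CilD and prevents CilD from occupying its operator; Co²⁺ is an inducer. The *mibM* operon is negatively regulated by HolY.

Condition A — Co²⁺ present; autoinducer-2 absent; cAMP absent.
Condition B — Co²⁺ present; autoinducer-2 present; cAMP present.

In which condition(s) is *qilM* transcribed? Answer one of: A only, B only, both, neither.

neither

Condition A:
Co²⁺ is present, so CilD is inactive.
Autoinducer-2 is absent, so HolY is active.
With repressor HolY bound, *mibM* is not transcribed.
So MibM is not produced.
cAMP is absent, so BexH is inactive.
Required activator MibM is absent, so *qilM* is not transcribed.
→ *qilM* is OFF in A.
Condition B:
Co²⁺ is present, so CilD is inactive.
Autoinducer-2 is present, so HolY is inactive.
With no repressor bound, *mibM* is transcribed.
So MibM is produced and active.
cAMP is present, so BexH is active.
With repressor BexH bound, *qilM* is not transcribed.
→ *qilM* is OFF in B.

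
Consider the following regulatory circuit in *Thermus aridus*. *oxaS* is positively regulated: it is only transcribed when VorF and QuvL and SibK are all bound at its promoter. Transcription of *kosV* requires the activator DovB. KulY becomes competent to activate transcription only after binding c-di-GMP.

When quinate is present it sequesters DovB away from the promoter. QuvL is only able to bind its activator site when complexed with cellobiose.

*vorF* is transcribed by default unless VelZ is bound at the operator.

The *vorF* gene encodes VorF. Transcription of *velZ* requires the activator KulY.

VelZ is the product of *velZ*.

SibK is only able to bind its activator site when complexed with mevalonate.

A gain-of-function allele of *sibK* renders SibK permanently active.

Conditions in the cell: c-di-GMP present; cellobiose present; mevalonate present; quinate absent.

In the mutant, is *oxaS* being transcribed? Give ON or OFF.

c-di-GMP is present, so KulY is active.
No repressor is bound and KulY is active, so *velZ* is transcribed.
So VelZ is produced and active.
With repressor VelZ bound, *vorF* is not transcribed.
So VorF is not produced.
Cellobiose is present, so QuvL is active.
SibK is constitutively active in this strain.
Required activator VorF is absent, so *oxaS* is not transcribed.

OFF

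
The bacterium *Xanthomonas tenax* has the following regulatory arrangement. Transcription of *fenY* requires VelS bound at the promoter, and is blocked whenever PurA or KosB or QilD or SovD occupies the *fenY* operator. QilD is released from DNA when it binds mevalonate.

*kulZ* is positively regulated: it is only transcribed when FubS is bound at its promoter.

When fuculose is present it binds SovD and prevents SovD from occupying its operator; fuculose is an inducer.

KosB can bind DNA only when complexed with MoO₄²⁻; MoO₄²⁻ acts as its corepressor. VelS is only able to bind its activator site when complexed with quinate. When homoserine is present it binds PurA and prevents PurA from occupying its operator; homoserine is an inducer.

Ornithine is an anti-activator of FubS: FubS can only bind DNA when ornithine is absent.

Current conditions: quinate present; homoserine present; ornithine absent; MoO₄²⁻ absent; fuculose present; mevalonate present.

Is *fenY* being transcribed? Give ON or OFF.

Homoserine is present, so PurA is inactive.
Quinate is present, so VelS is active.
MoO₄²⁻ is absent, so KosB is inactive.
Mevalonate is present, so QilD is inactive.
Fuculose is present, so SovD is inactive.
No repressor is bound and VelS is active, so *fenY* is transcribed.

ON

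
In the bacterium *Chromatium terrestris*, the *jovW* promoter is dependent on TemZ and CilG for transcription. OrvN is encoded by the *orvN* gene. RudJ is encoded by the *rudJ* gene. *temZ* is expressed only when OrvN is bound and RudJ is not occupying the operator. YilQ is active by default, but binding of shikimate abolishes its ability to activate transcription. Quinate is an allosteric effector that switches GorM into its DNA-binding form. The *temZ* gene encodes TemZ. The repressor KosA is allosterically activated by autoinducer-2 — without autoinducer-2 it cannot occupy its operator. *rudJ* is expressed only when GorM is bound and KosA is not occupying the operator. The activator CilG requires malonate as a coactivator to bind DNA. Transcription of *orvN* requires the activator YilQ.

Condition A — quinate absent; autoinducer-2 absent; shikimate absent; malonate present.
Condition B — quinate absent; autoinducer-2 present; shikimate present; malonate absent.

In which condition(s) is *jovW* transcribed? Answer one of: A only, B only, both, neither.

A only

Condition A:
Quinate is absent, so GorM is inactive.
Autoinducer-2 is absent, so KosA is inactive.
Required activator GorM is absent, so *rudJ* is not transcribed.
So RudJ is not produced.
Shikimate is absent, so YilQ is active.
No repressor is bound and YilQ is active, so *orvN* is transcribed.
So OrvN is produced and active.
No repressor is bound and OrvN is active, so *temZ* is transcribed.
So TemZ is produced and active.
Malonate is present, so CilG is active.
No repressor is bound and TemZ and CilG are active, so *jovW* is transcribed.
→ *jovW* is ON in A.
Condition B:
Quinate is absent, so GorM is inactive.
Autoinducer-2 is present, so KosA is active.
With repressor KosA bound, *rudJ* is not transcribed.
So RudJ is not produced.
Shikimate is present, so YilQ is inactive.
Required activator YilQ is absent, so *orvN* is not transcribed.
So OrvN is not produced.
Required activator OrvN is absent, so *temZ* is not transcribed.
So TemZ is not produced.
Malonate is absent, so CilG is inactive.
Required activator TemZ is absent, so *jovW* is not transcribed.
→ *jovW* is OFF in B.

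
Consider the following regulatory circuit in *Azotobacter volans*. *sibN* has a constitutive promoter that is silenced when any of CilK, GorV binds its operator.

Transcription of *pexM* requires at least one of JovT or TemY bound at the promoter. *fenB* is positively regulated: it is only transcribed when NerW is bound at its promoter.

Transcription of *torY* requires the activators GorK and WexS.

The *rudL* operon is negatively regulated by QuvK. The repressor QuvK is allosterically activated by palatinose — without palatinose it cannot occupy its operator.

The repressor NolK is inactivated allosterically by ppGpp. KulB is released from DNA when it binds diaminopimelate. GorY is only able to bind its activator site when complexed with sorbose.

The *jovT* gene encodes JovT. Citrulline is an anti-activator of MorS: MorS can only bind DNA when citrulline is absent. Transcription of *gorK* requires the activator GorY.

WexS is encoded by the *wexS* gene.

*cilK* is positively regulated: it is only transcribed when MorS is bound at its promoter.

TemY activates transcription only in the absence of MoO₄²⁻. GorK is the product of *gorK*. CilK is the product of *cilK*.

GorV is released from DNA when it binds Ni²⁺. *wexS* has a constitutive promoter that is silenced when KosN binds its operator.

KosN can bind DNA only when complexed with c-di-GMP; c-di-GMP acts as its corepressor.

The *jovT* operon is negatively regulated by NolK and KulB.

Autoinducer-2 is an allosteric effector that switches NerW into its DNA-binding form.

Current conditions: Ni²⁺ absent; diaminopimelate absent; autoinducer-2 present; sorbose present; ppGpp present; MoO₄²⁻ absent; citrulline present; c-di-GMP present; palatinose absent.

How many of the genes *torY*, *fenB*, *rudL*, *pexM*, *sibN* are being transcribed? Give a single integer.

Sorbose is present, so GorY is active.
No repressor is bound and GorY is active, so *gorK* is transcribed.
So GorK is produced and active.
c-di-GMP is present, so KosN is active.
With repressor KosN bound, *wexS* is not transcribed.
So WexS is not produced.
Required activator WexS is absent, so *torY* is not transcribed.
→ *torY* is OFF.
Autoinducer-2 is present, so NerW is active.
No repressor is bound and NerW is active, so *fenB* is transcribed.
→ *fenB* is ON.
Palatinose is absent, so QuvK is inactive.
With no repressor bound, *rudL* is transcribed.
→ *rudL* is ON.
ppGpp is present, so NolK is inactive.
Diaminopimelate is absent, so KulB is active.
With repressor KulB bound, *jovT* is not transcribed.
So JovT is not produced.
MoO₄²⁻ is absent, so TemY is active.
Activator TemY is present, so *pexM* is transcribed.
→ *pexM* is ON.
Citrulline is present, so MorS is inactive.
Required activator MorS is absent, so *cilK* is not transcribed.
So CilK is not produced.
Ni²⁺ is absent, so GorV is active.
With repressor GorV bound, *sibN* is not transcribed.
→ *sibN* is OFF.
3 of the 5 genes are transcribed.

3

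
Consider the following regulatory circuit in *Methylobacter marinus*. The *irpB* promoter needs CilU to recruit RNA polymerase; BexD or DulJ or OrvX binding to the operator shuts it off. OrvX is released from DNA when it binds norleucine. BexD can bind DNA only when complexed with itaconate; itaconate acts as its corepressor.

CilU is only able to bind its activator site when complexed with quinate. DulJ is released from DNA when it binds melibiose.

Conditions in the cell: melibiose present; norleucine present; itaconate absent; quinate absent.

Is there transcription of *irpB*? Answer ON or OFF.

OFF

Quinate is absent, so CilU is inactive.
Itaconate is absent, so BexD is inactive.
Melibiose is present, so DulJ is inactive.
Norleucine is present, so OrvX is inactive.
Required activator CilU is absent, so *irpB* is not transcribed.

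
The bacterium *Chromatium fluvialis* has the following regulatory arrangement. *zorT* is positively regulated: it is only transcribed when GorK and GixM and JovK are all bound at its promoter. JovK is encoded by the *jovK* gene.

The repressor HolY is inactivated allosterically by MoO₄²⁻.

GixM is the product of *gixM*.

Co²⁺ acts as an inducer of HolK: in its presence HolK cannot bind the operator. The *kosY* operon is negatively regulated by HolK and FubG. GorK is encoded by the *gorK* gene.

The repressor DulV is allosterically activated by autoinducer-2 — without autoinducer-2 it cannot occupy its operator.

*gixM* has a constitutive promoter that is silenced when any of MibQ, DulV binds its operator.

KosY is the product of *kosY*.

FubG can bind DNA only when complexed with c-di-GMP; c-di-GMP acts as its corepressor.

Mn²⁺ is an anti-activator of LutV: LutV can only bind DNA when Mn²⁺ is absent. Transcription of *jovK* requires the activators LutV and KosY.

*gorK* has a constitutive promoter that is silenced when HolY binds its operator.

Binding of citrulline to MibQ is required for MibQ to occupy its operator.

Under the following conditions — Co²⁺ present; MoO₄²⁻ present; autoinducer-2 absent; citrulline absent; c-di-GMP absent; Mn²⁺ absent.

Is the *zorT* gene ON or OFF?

ON

MoO₄²⁻ is present, so HolY is inactive.
With no repressor bound, *gorK* is transcribed.
So GorK is produced and active.
Citrulline is absent, so MibQ is inactive.
Autoinducer-2 is absent, so DulV is inactive.
With no repressor bound, *gixM* is transcribed.
So GixM is produced and active.
Mn²⁺ is absent, so LutV is active.
Co²⁺ is present, so HolK is inactive.
c-di-GMP is absent, so FubG is inactive.
With no repressor bound, *kosY* is transcribed.
So KosY is produced and active.
No repressor is bound and LutV and KosY are active, so *jovK* is transcribed.
So JovK is produced and active.
No repressor is bound and GorK and GixM and JovK are active, so *zorT* is transcribed.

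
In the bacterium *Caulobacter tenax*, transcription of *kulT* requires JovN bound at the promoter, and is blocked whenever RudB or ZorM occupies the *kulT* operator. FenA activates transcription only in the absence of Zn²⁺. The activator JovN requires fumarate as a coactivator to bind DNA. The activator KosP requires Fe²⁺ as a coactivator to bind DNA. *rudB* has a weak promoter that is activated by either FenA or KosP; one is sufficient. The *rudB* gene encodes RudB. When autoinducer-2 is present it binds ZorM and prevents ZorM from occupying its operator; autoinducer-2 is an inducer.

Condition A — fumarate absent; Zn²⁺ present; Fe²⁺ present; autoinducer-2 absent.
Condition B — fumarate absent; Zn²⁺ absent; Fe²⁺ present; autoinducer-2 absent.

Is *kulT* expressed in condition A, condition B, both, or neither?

neither

Condition A:
Fumarate is absent, so JovN is inactive.
Zn²⁺ is present, so FenA is inactive.
Fe²⁺ is present, so KosP is active.
Activator KosP is present, so *rudB* is transcribed.
So RudB is produced and active.
Autoinducer-2 is absent, so ZorM is active.
With repressor RudB bound, *kulT* is not transcribed.
→ *kulT* is OFF in A.
Condition B:
Fumarate is absent, so JovN is inactive.
Zn²⁺ is absent, so FenA is active.
Fe²⁺ is present, so KosP is active.
Activator FenA is present, so *rudB* is transcribed.
So RudB is produced and active.
Autoinducer-2 is absent, so ZorM is active.
With repressor RudB bound, *kulT* is not transcribed.
→ *kulT* is OFF in B.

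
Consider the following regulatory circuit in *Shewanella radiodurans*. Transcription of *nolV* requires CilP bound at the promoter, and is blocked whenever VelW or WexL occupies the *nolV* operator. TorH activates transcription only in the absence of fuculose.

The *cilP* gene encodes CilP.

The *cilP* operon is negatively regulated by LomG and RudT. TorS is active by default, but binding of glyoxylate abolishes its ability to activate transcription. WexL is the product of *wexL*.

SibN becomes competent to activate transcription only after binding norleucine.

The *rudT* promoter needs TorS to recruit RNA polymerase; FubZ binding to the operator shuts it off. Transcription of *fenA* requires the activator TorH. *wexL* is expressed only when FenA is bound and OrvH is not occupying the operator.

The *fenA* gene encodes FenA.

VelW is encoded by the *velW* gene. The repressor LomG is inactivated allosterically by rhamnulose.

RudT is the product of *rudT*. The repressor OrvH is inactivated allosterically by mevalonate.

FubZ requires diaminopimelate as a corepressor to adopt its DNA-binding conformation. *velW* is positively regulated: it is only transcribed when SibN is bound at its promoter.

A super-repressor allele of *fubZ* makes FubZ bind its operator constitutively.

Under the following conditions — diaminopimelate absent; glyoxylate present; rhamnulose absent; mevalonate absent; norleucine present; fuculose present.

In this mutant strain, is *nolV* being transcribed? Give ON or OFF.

Rhamnulose is absent, so LomG is active.
Glyoxylate is present, so TorS is inactive.
FubZ is constitutively active in this strain.
With repressor FubZ bound, *rudT* is not transcribed.
So RudT is not produced.
With repressor LomG bound, *cilP* is not transcribed.
So CilP is not produced.
Norleucine is present, so SibN is active.
No repressor is bound and SibN is active, so *velW* is transcribed.
So VelW is produced and active.
Mevalonate is absent, so OrvH is active.
Fuculose is present, so TorH is inactive.
Required activator TorH is absent, so *fenA* is not transcribed.
So FenA is not produced.
With repressor OrvH bound, *wexL* is not transcribed.
So WexL is not produced.
With repressor VelW bound, *nolV* is not transcribed.

OFF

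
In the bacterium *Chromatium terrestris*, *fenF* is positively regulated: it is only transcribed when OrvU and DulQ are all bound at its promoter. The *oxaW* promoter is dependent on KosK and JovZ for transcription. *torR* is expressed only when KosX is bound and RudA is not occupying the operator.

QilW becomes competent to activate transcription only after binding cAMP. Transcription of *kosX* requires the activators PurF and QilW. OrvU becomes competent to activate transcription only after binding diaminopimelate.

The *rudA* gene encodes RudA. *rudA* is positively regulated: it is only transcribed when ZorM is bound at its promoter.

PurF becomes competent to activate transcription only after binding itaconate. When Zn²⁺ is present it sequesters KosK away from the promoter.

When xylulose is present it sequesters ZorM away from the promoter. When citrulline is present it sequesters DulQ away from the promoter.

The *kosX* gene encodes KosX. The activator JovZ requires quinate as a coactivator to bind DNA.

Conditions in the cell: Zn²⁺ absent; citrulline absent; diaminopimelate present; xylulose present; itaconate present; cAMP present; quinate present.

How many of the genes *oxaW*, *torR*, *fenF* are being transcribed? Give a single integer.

3

Zn²⁺ is absent, so KosK is active.
Quinate is present, so JovZ is active.
No repressor is bound and KosK and JovZ are active, so *oxaW* is transcribed.
→ *oxaW* is ON.
Xylulose is present, so ZorM is inactive.
Required activator ZorM is absent, so *rudA* is not transcribed.
So RudA is not produced.
Itaconate is present, so PurF is active.
cAMP is present, so QilW is active.
No repressor is bound and PurF and QilW are active, so *kosX* is transcribed.
So KosX is produced and active.
No repressor is bound and KosX is active, so *torR* is transcribed.
→ *torR* is ON.
Diaminopimelate is present, so OrvU is active.
Citrulline is absent, so DulQ is active.
No repressor is bound and OrvU and DulQ are active, so *fenF* is transcribed.
→ *fenF* is ON.
3 of the 3 genes are transcribed.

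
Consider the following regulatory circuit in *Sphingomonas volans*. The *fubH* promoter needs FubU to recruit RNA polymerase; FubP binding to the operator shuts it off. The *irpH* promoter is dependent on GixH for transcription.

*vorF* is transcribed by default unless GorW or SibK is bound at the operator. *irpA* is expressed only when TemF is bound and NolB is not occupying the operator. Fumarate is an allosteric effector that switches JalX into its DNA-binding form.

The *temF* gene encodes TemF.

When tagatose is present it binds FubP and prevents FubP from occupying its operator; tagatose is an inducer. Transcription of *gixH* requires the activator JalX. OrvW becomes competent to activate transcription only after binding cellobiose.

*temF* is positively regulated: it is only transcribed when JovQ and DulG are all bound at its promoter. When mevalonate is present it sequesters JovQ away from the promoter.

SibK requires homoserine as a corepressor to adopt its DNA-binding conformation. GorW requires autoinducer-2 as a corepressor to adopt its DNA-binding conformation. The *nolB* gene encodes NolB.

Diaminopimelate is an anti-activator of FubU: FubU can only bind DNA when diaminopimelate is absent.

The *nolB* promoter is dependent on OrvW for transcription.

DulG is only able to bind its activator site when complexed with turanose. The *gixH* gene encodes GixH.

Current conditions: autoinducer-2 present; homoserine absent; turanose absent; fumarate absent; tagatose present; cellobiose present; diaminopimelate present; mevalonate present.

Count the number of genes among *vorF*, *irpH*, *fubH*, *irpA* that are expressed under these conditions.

0

Autoinducer-2 is present, so GorW is active.
Homoserine is absent, so SibK is inactive.
With repressor GorW bound, *vorF* is not transcribed.
→ *vorF* is OFF.
Fumarate is absent, so JalX is inactive.
Required activator JalX is absent, so *gixH* is not transcribed.
So GixH is not produced.
Required activator GixH is absent, so *irpH* is not transcribed.
→ *irpH* is OFF.
Diaminopimelate is present, so FubU is inactive.
Tagatose is present, so FubP is inactive.
Required activator FubU is absent, so *fubH* is not transcribed.
→ *fubH* is OFF.
Mevalonate is present, so JovQ is inactive.
Turanose is absent, so DulG is inactive.
Required activator JovQ is absent, so *temF* is not transcribed.
So TemF is not produced.
Cellobiose is present, so OrvW is active.
No repressor is bound and OrvW is active, so *nolB* is transcribed.
So NolB is produced and active.
With repressor NolB bound, *irpA* is not transcribed.
→ *irpA* is OFF.
0 of the 4 genes are transcribed.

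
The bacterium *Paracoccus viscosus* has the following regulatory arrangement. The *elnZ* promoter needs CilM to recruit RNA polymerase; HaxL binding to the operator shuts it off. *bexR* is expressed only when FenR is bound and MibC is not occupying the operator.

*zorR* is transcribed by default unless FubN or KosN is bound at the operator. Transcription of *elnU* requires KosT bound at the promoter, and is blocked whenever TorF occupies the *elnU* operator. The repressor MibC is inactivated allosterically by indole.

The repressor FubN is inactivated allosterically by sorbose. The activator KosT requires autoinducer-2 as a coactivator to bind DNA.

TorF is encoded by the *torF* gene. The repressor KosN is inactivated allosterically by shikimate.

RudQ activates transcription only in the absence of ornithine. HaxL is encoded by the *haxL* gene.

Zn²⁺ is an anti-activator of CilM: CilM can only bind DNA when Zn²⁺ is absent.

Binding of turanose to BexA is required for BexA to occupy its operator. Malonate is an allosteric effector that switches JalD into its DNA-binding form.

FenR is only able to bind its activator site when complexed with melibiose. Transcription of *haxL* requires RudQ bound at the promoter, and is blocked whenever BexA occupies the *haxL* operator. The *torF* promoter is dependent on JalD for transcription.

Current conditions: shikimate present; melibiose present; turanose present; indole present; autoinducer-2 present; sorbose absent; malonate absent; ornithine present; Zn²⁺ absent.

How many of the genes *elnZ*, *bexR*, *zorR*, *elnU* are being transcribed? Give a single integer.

3

Zn²⁺ is absent, so CilM is active.
Turanose is present, so BexA is active.
Ornithine is present, so RudQ is inactive.
With repressor BexA bound, *haxL* is not transcribed.
So HaxL is not produced.
No repressor is bound and CilM is active, so *elnZ* is transcribed.
→ *elnZ* is ON.
Melibiose is present, so FenR is active.
Indole is present, so MibC is inactive.
No repressor is bound and FenR is active, so *bexR* is transcribed.
→ *bexR* is ON.
Sorbose is absent, so FubN is active.
Shikimate is present, so KosN is inactive.
With repressor FubN bound, *zorR* is not transcribed.
→ *zorR* is OFF.
Autoinducer-2 is present, so KosT is active.
Malonate is absent, so JalD is inactive.
Required activator JalD is absent, so *torF* is not transcribed.
So TorF is not produced.
No repressor is bound and KosT is active, so *elnU* is transcribed.
→ *elnU* is ON.
3 of the 4 genes are transcribed.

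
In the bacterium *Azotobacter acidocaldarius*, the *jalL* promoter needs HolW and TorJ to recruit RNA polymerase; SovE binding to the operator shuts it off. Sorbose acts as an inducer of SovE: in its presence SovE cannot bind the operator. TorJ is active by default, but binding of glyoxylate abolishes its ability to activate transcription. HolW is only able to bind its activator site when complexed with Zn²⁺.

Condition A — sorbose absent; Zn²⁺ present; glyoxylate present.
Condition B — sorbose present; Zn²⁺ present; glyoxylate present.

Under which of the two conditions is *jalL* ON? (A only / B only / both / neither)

Condition A:
Sorbose is absent, so SovE is active.
Zn²⁺ is present, so HolW is active.
Glyoxylate is present, so TorJ is inactive.
With repressor SovE bound, *jalL* is not transcribed.
→ *jalL* is OFF in A.
Condition B:
Sorbose is present, so SovE is inactive.
Zn²⁺ is present, so HolW is active.
Glyoxylate is present, so TorJ is inactive.
Required activator TorJ is absent, so *jalL* is not transcribed.
→ *jalL* is OFF in B.

neither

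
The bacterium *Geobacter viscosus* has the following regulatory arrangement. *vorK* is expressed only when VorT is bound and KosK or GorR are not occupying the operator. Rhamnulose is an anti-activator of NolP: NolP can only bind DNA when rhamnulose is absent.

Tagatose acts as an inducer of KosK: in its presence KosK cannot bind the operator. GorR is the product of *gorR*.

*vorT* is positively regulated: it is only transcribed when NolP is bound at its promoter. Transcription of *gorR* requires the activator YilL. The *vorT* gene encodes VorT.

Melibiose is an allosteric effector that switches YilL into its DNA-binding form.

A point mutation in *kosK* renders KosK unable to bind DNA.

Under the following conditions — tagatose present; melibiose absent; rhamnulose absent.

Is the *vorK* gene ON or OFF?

ON

Rhamnulose is absent, so NolP is active.
No repressor is bound and NolP is active, so *vorT* is transcribed.
So VorT is produced and active.
KosK is non-functional in this strain, so it has no effect.
Melibiose is absent, so YilL is inactive.
Required activator YilL is absent, so *gorR* is not transcribed.
So GorR is not produced.
No repressor is bound and VorT is active, so *vorK* is transcribed.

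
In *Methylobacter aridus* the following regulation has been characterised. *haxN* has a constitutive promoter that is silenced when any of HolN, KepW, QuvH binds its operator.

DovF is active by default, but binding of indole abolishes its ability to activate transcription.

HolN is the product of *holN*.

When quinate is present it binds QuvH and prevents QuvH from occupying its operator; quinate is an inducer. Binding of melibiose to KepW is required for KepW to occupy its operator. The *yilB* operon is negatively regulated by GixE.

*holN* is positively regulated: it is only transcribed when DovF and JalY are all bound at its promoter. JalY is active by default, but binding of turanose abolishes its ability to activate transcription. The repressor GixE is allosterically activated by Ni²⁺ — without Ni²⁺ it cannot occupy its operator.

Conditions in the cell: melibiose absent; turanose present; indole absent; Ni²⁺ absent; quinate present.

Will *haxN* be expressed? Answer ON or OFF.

Indole is absent, so DovF is active.
Turanose is present, so JalY is inactive.
Required activator JalY is absent, so *holN* is not transcribed.
So HolN is not produced.
Melibiose is absent, so KepW is inactive.
Quinate is present, so QuvH is inactive.
With no repressor bound, *haxN* is transcribed.

ON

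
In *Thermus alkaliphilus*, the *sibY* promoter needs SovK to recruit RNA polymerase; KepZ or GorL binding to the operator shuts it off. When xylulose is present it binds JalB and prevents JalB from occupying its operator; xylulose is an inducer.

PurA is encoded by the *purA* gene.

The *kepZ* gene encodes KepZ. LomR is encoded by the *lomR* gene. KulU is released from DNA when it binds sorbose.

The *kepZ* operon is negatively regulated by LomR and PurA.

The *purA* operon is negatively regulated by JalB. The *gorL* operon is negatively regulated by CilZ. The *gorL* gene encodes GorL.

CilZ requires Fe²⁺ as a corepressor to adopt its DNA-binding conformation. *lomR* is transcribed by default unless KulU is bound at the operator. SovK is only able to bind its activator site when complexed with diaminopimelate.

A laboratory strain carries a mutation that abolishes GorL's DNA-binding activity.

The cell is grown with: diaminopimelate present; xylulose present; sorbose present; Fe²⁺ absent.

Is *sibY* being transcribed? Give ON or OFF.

ON

Sorbose is present, so KulU is inactive.
With no repressor bound, *lomR* is transcribed.
So LomR is produced and active.
Xylulose is present, so JalB is inactive.
With no repressor bound, *purA* is transcribed.
So PurA is produced and active.
With repressor LomR bound, *kepZ* is not transcribed.
So KepZ is not produced.
GorL is non-functional in this strain, so it has no effect.
Diaminopimelate is present, so SovK is active.
No repressor is bound and SovK is active, so *sibY* is transcribed.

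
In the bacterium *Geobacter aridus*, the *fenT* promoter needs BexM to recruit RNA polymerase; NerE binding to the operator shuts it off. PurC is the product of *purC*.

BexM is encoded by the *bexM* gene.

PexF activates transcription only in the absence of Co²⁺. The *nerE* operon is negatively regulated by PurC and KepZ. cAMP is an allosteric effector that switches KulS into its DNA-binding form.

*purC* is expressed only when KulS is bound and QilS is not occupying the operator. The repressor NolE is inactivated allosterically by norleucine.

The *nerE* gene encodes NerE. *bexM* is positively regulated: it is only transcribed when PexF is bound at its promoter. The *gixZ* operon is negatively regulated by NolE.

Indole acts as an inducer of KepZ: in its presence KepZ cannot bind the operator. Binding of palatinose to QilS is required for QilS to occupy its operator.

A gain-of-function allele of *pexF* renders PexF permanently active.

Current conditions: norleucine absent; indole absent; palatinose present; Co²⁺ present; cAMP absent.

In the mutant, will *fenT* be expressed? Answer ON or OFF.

ON

PexF is constitutively active in this strain.
No repressor is bound and PexF is active, so *bexM* is transcribed.
So BexM is produced and active.
cAMP is absent, so KulS is inactive.
Palatinose is present, so QilS is active.
With repressor QilS bound, *purC* is not transcribed.
So PurC is not produced.
Indole is absent, so KepZ is active.
With repressor KepZ bound, *nerE* is not transcribed.
So NerE is not produced.
No repressor is bound and BexM is active, so *fenT* is transcribed.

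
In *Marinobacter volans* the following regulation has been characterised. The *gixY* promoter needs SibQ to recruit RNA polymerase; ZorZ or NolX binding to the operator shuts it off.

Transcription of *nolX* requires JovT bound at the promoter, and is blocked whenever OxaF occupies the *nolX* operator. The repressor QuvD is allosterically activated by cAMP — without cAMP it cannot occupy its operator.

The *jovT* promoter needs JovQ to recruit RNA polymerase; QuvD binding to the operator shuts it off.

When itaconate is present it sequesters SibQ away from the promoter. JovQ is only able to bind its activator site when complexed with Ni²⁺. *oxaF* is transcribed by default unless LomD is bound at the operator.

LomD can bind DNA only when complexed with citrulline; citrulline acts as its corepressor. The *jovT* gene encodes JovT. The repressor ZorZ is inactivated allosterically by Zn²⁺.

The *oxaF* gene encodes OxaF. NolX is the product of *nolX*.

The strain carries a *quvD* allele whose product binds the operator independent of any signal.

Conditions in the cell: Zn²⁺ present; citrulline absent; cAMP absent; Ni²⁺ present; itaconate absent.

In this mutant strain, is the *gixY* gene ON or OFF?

Zn²⁺ is present, so ZorZ is inactive.
Ni²⁺ is present, so JovQ is active.
QuvD is constitutively active in this strain.
With repressor QuvD bound, *jovT* is not transcribed.
So JovT is not produced.
Citrulline is absent, so LomD is inactive.
With no repressor bound, *oxaF* is transcribed.
So OxaF is produced and active.
With repressor OxaF bound, *nolX* is not transcribed.
So NolX is not produced.
Itaconate is absent, so SibQ is active.
No repressor is bound and SibQ is active, so *gixY* is transcribed.

ON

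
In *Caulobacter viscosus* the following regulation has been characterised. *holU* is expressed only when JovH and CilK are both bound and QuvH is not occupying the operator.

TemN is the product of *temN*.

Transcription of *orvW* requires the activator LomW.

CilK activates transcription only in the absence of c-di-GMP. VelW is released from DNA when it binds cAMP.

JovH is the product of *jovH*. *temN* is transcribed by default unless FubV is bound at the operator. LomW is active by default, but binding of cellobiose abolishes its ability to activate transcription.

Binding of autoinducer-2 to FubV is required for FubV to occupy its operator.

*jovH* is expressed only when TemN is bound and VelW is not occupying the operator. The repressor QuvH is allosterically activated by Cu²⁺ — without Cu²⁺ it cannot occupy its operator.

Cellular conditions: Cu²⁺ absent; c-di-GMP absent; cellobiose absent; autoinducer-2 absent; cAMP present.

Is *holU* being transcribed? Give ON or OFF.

ON

Cu²⁺ is absent, so QuvH is inactive.
Autoinducer-2 is absent, so FubV is inactive.
With no repressor bound, *temN* is transcribed.
So TemN is produced and active.
cAMP is present, so VelW is inactive.
No repressor is bound and TemN is active, so *jovH* is transcribed.
So JovH is produced and active.
c-di-GMP is absent, so CilK is active.
No repressor is bound and JovH and CilK are active, so *holU* is transcribed.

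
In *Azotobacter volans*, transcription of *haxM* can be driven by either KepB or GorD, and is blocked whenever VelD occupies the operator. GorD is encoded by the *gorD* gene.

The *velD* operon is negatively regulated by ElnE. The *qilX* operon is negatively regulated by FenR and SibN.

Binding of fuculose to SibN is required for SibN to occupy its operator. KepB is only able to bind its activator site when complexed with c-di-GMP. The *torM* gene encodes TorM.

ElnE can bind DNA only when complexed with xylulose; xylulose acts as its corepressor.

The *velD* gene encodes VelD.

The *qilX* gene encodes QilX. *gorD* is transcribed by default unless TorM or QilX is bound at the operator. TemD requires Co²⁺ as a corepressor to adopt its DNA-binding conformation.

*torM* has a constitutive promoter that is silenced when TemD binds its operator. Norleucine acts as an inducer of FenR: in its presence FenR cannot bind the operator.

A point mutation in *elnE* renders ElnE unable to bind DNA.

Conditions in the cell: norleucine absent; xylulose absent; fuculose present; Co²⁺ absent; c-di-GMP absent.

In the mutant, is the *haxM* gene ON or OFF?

ElnE is non-functional in this strain, so it has no effect.
With no repressor bound, *velD* is transcribed.
So VelD is produced and active.
c-di-GMP is absent, so KepB is inactive.
Co²⁺ is absent, so TemD is inactive.
With no repressor bound, *torM* is transcribed.
So TorM is produced and active.
Norleucine is absent, so FenR is active.
Fuculose is present, so SibN is active.
With repressor FenR bound, *qilX* is not transcribed.
So QilX is not produced.
With repressor TorM bound, *gorD* is not transcribed.
So GorD is not produced.
With repressor VelD bound, *haxM* is not transcribed.

OFF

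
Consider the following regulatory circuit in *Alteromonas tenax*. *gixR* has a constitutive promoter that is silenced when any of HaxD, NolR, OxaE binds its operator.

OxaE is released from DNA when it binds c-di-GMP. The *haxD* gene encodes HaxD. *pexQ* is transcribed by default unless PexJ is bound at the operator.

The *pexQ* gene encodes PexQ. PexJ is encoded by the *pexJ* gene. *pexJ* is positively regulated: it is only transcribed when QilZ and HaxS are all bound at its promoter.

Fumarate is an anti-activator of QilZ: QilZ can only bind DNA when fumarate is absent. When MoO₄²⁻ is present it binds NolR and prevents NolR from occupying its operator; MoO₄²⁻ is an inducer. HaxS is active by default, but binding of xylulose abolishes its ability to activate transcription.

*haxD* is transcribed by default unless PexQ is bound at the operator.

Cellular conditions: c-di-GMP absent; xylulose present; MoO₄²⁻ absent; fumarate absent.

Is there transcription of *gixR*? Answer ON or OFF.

Fumarate is absent, so QilZ is active.
Xylulose is present, so HaxS is inactive.
Required activator HaxS is absent, so *pexJ* is not transcribed.
So PexJ is not produced.
With no repressor bound, *pexQ* is transcribed.
So PexQ is produced and active.
With repressor PexQ bound, *haxD* is not transcribed.
So HaxD is not produced.
MoO₄²⁻ is absent, so NolR is active.
c-di-GMP is absent, so OxaE is active.
With repressor NolR bound, *gixR* is not transcribed.

OFF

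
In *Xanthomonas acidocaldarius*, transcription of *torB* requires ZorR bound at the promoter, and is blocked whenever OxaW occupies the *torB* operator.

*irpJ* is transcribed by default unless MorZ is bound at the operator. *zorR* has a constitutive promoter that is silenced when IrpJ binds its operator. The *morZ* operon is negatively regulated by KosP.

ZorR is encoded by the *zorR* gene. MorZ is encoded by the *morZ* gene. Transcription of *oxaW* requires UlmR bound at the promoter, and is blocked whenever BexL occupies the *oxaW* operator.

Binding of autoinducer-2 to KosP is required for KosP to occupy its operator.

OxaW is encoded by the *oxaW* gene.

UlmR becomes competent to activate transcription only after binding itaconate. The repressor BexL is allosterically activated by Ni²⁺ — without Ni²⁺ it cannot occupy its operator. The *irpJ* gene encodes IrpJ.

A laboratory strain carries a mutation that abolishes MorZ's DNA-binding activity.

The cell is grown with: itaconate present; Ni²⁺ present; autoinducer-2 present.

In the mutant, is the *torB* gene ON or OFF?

Itaconate is present, so UlmR is active.
Ni²⁺ is present, so BexL is active.
With repressor BexL bound, *oxaW* is not transcribed.
So OxaW is not produced.
MorZ is non-functional in this strain, so it has no effect.
With no repressor bound, *irpJ* is transcribed.
So IrpJ is produced and active.
With repressor IrpJ bound, *zorR* is not transcribed.
So ZorR is not produced.
Required activator ZorR is absent, so *torB* is not transcribed.

OFF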